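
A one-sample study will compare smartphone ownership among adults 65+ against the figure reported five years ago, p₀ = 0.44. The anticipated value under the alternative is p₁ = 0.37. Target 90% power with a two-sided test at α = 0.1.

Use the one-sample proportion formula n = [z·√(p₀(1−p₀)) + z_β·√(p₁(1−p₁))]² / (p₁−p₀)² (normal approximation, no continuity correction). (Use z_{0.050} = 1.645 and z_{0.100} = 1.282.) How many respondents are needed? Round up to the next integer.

n = [z_{α/2}·√(p₀q₀) + z_β·√(p₁q₁)]² / (p₁ − p₀)²
  = [1.645·√(0.44·0.56) + 1.282·√(0.37·0.63)]² / (-0.07)²
  = [1.645·0.4964 + 1.282·0.4828]² / 0.0049
  = [1.4355]² / 0.0049
  = 420.55
Round up → n = 421.

n = 421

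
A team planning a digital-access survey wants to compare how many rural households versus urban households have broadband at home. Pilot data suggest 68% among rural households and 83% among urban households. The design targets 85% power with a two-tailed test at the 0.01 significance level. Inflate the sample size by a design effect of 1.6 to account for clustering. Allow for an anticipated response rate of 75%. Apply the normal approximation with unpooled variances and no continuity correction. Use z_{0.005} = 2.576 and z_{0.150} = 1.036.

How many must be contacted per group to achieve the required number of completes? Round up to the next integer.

n = (z_{α/2} + z_β)² · [p₁(1−p₁) + p₂(1−p₂)] / (p₁ − p₂)²
  = (2.576 + 1.036)² · (0.68·0.32 + 0.83·0.17) / (-0.15)²
  = (3.612)² · (0.2176 + 0.1411) / 0.0225
  = 13.0465 · 0.3587 / 0.0225
  = 207.99
Design effect: 1.6 × 207.99 = 332.79.
Adjust for 75% response: 332.79 / 0.75 = 443.71.
Round up → n = 444 per group.

n = 444 per group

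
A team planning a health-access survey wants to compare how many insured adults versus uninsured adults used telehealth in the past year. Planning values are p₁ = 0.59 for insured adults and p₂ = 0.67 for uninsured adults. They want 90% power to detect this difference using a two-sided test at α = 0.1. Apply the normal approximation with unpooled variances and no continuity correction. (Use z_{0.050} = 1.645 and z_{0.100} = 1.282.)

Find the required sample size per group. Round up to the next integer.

n = 620 per group

n = (z_{α/2} + z_β)² · [p₁(1−p₁) + p₂(1−p₂)] / (p₁ − p₂)²
  = (1.645 + 1.282)² · (0.59·0.41 + 0.67·0.33) / (-0.08)²
  = (2.927)² · (0.2419 + 0.2211) / 0.0064
  = 8.5673 · 0.4630 / 0.0064
  = 619.79
Round up → n = 620 per group.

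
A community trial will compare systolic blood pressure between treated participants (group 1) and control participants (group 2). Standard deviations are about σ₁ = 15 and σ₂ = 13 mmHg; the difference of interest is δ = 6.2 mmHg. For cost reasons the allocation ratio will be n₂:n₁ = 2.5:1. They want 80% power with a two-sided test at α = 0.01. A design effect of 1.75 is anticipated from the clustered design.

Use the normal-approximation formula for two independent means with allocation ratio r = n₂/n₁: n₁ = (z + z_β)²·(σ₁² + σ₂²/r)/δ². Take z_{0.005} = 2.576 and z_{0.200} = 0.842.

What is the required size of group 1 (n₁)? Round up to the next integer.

n₁ = 156

n₁ = (z_{α/2} + z_β)² · (σ₁² + σ₂²/r) / δ²
   = (2.576 + 0.842)² · (15² + 13²/2.5) / 6.2²
   = 11.6827 · (225 + 67.6) / 38.44
   = 11.6827 · 292.6 / 38.44
   = 88.93
Design effect: 1.75 × 88.93 = 155.62.
Round up → n₁ = 156; n₂ = r·n₁ = 2.5 × 156 = 390.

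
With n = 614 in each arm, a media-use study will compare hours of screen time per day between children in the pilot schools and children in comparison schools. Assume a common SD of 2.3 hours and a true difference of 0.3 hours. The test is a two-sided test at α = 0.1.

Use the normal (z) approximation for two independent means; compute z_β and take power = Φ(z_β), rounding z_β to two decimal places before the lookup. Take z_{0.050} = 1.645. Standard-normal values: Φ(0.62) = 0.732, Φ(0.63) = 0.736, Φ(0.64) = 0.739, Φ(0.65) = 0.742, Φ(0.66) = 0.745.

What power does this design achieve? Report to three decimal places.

Power ≈ 0.739

z_β = δ·√(n/(σ₁²+σ₂²)) − z_{α/2}
    = 0.3 · √(614/10.58) − 1.645
    = 0.3 · 7.61801 − 1.645
    = 2.2854 − 1.645 = 0.6404 → 0.64
Power = Φ(0.64) = 0.739.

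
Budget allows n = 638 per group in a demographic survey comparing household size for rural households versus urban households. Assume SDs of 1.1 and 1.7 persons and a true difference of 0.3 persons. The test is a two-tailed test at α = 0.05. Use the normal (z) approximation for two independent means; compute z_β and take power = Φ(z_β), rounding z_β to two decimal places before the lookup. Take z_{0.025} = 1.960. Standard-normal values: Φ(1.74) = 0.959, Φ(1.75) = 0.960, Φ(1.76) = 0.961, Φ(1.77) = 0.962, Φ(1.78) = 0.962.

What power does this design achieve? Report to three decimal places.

Power ≈ 0.962

z_β = δ·√(n/(σ₁²+σ₂²)) − z_{α/2}
    = 0.3 · √(638/4.1) − 1.960
    = 0.3 · 12.47436 − 1.960
    = 3.7423 − 1.960 = 1.7823 → 1.78
Power = Φ(1.78) = 0.962.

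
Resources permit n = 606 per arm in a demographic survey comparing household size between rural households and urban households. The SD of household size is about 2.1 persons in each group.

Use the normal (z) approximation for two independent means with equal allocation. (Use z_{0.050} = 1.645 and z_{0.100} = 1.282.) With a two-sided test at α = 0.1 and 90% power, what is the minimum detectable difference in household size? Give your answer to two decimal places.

δ = (z_{α/2} + z_β) · √((σ₁²+σ₂²)/n)
  = (1.645 + 1.282) · √(8.82/606)
  = 2.927 · √0.01455
  = 2.927 · 0.1206
  = 0.3531

Minimum detectable difference ≈ 0.35 persons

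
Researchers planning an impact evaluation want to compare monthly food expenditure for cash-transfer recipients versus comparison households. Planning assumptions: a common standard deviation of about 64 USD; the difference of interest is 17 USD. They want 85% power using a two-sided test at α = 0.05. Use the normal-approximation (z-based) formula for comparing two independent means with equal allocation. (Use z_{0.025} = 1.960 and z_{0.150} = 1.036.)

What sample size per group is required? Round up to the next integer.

n = 255 per group

n = (z_{α/2} + z_β)² · (σ₁² + σ₂²) / δ²
  = (1.960 + 1.036)² · (2·64² = 8192) / 17²
  = 8.9760 · 8192 / 289
  = 254.43
Round up → n = 255 per group.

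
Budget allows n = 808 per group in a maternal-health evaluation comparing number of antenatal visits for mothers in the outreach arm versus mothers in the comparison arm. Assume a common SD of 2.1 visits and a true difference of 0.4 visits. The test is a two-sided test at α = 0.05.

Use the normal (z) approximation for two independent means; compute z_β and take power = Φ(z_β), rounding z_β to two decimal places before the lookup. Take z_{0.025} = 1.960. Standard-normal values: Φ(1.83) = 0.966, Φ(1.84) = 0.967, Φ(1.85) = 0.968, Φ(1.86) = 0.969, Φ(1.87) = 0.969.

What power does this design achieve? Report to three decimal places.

Power ≈ 0.969

z_β = δ·√(n/(σ₁²+σ₂²)) − z_{α/2}
    = 0.4 · √(808/8.82) − 1.960
    = 0.4 · 9.57131 − 1.960
    = 3.8285 − 1.960 = 1.8685 → 1.87
Power = Φ(1.87) = 0.969.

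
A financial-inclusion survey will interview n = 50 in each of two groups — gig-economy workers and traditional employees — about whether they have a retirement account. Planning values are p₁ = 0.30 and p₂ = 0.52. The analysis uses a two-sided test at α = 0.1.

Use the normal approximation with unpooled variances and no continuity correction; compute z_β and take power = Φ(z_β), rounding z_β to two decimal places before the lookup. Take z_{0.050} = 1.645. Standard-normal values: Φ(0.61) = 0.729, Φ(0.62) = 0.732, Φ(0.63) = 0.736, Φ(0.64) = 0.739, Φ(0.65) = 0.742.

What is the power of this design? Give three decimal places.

Power ≈ 0.742

z_β = |p₁−p₂|·√(n/[p₁q₁+p₂q₂]) − z_{α/2}
    = 0.22 · √(50/0.4596) − 1.645
    = 0.22 · 10.4303 − 1.645
    = 2.2947 − 1.645 = 0.6497 → 0.65
Power = Φ(0.65) = 0.742.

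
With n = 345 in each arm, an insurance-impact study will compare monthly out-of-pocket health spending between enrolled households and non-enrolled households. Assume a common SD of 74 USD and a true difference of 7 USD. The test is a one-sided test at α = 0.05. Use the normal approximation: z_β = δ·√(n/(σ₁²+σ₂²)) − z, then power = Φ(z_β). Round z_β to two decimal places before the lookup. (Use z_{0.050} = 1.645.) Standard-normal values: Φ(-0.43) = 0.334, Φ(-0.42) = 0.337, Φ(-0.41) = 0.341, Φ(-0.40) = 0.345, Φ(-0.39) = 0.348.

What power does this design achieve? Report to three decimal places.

z_β = δ·√(n/(σ₁²+σ₂²)) − z_α
    = 7 · √(345/10952) − 1.645
    = 7 · 0.17749 − 1.645
    = 1.2424 − 1.645 = -0.4026 → -0.40
Power = Φ(-0.40) = 0.345.

Power ≈ 0.345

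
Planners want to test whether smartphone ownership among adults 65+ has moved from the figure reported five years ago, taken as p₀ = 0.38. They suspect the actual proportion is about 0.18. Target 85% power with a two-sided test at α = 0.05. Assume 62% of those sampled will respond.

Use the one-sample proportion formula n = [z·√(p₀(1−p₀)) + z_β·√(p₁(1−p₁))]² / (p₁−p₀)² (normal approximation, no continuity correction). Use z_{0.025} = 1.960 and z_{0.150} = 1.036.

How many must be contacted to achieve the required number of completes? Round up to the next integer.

n = [z_{α/2}·√(p₀q₀) + z_β·√(p₁q₁)]² / (p₁ − p₀)²
  = [1.960·√(0.38·0.62) + 1.036·√(0.18·0.82)]² / (-0.20)²
  = [1.960·0.4854 + 1.036·0.3842]² / 0.0400
  = [1.3494]² / 0.0400
  = 45.52
Adjust for 62% response: 45.52 / 0.62 = 73.42.
Round up → n = 74.

n = 74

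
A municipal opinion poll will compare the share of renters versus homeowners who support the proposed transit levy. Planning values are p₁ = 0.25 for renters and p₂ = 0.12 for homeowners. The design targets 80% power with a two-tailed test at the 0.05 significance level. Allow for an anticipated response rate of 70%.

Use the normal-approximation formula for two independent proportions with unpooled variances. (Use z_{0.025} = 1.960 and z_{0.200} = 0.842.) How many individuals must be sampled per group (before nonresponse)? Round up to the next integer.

n = 195 per group

n = (z_{α/2} + z_β)² · [p₁(1−p₁) + p₂(1−p₂)] / (p₁ − p₂)²
  = (1.960 + 0.842)² · (0.25·0.75 + 0.12·0.88) / (0.13)²
  = (2.802)² · (0.1875 + 0.1056) / 0.0169
  = 7.8512 · 0.2931 / 0.0169
  = 136.16
Adjust for 70% response: 136.16 / 0.70 = 194.52.
Round up → n = 195 per group.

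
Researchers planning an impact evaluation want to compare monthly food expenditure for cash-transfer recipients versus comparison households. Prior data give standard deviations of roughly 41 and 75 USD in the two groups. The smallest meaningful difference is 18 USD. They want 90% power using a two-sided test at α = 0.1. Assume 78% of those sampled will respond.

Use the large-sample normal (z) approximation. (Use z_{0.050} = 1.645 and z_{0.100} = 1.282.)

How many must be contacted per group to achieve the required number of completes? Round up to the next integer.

n = 248 per group

n = (z_{α/2} + z_β)² · (σ₁² + σ₂²) / δ²
  = (1.645 + 1.282)² · (41² + 75² = 7306) / 18²
  = 8.5673 · 7306 / 324
  = 193.19
Adjust for 78% response: 193.19 / 0.78 = 247.68.
Round up → n = 248 per group.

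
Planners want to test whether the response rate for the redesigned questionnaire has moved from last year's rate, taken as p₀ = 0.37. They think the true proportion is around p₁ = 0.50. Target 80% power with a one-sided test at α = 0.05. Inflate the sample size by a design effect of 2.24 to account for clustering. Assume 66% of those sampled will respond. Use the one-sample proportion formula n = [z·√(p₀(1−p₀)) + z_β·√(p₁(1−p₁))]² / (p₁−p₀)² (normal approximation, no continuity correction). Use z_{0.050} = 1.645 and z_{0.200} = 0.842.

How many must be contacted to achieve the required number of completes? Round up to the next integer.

n = 297

n = [z_α·√(p₀q₀) + z_β·√(p₁q₁)]² / (p₁ − p₀)²
  = [1.645·√(0.37·0.63) + 0.842·√(0.50·0.50)]² / (0.13)²
  = [1.645·0.4828 + 0.842·0.5000]² / 0.0169
  = [1.2152]² / 0.0169
  = 87.38
Design effect: 2.24 × 87.38 = 195.73.
Adjust for 66% response: 195.73 / 0.66 = 296.57.
Round up → n = 297.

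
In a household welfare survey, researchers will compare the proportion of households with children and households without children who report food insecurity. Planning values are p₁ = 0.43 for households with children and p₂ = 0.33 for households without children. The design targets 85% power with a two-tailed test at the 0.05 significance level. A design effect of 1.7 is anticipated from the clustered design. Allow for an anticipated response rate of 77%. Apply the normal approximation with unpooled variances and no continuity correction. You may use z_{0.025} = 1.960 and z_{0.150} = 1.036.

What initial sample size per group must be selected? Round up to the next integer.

n = (z_{α/2} + z_β)² · [p₁(1−p₁) + p₂(1−p₂)] / (p₁ − p₂)²
  = (1.960 + 1.036)² · (0.43·0.57 + 0.33·0.67) / (0.10)²
  = (2.996)² · (0.2451 + 0.2211) / 0.0100
  = 8.9760 · 0.4662 / 0.0100
  = 418.46
Design effect: 1.7 × 418.46 = 711.39.
Adjust for 77% response: 711.39 / 0.77 = 923.88.
Round up → n = 924 per group.

n = 924 per group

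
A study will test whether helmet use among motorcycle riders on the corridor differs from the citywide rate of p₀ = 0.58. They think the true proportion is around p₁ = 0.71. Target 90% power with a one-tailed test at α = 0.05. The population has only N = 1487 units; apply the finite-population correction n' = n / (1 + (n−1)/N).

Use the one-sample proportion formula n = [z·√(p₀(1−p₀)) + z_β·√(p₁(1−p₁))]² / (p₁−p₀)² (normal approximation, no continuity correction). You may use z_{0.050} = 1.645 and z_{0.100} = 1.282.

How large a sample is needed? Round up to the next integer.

n = [z_α·√(p₀q₀) + z_β·√(p₁q₁)]² / (p₁ − p₀)²
  = [1.645·√(0.58·0.42) + 1.282·√(0.71·0.29)]² / (0.13)²
  = [1.645·0.4936 + 1.282·0.4538]² / 0.0169
  = [1.3936]² / 0.0169
  = 114.92
Finite-population correction (N = 1487): 114.92 / (1 + (114.92 − 1)/1487) = 106.74.
Round up → n = 107.

n = 107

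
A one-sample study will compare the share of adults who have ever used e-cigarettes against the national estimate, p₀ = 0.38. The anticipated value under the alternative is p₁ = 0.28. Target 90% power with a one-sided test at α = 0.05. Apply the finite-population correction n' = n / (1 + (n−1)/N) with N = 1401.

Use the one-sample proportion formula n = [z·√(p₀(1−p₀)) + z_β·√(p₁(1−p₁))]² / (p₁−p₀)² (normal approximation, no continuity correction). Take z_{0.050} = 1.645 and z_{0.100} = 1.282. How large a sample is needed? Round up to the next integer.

n = 167

n = [z_α·√(p₀q₀) + z_β·√(p₁q₁)]² / (p₁ − p₀)²
  = [1.645·√(0.38·0.62) + 1.282·√(0.28·0.72)]² / (-0.10)²
  = [1.645·0.4854 + 1.282·0.4490]² / 0.0100
  = [1.3741]² / 0.0100
  = 188.81
Finite-population correction (N = 1401): 188.81 / (1 + (188.81 − 1)/1401) = 166.49.
Round up → n = 167.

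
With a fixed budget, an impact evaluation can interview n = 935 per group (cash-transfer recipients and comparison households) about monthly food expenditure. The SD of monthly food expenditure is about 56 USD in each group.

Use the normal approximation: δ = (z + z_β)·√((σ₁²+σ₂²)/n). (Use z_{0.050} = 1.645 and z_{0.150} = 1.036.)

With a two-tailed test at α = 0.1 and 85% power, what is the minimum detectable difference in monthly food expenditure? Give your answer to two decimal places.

Minimum detectable difference ≈ 6.94 USD

δ = (z_{α/2} + z_β) · √((σ₁²+σ₂²)/n)
  = (1.645 + 1.036) · √(6272/935)
  = 2.681 · √6.708
  = 2.681 · 2.5900
  = 6.9437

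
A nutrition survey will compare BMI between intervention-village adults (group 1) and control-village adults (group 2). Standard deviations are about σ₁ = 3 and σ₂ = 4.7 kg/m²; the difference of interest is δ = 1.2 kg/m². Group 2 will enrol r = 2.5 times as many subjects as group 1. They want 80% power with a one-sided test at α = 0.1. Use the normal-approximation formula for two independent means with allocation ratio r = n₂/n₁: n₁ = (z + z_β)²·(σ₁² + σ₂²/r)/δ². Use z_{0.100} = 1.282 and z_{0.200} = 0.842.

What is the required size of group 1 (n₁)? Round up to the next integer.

n₁ = 56

n₁ = (z_α + z_β)² · (σ₁² + σ₂²/r) / δ²
   = (1.282 + 0.842)² · (3² + 4.7²/2.5) / 1.2²
   = 4.5114 · (9 + 8.836) / 1.44
   = 4.5114 · 17.836 / 1.44
   = 55.88
Round up → n₁ = 56; n₂ = r·n₁ = 2.5 × 56 = 140.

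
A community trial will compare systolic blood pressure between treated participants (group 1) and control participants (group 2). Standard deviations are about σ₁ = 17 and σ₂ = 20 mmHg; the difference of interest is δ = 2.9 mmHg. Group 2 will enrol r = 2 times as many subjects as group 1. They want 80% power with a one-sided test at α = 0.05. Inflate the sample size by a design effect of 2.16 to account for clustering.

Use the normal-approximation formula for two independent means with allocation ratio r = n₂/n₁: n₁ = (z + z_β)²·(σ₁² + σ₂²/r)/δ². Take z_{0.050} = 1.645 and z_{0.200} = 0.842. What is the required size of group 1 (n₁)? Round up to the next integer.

n₁ = 777

n₁ = (z_α + z_β)² · (σ₁² + σ₂²/r) / δ²
   = (1.645 + 0.842)² · (17² + 20²/2) / 2.9²
   = 6.1852 · (289 + 200) / 8.41
   = 6.1852 · 489 / 8.41
   = 359.64
Design effect: 2.16 × 359.64 = 776.82.
Round up → n₁ = 777; n₂ = r·n₁ = 2 × 777 = 1554.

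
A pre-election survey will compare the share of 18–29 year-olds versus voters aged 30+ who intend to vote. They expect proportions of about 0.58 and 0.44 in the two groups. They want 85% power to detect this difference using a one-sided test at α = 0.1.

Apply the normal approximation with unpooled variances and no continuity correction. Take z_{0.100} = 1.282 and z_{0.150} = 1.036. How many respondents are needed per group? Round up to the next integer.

n = 135 per group

n = (z_α + z_β)² · [p₁(1−p₁) + p₂(1−p₂)] / (p₁ − p₂)²
  = (1.282 + 1.036)² · (0.58·0.42 + 0.44·0.56) / (0.14)²
  = (2.318)² · (0.2436 + 0.2464) / 0.0196
  = 5.3731 · 0.4900 / 0.0196
  = 134.33
Round up → n = 135 per group.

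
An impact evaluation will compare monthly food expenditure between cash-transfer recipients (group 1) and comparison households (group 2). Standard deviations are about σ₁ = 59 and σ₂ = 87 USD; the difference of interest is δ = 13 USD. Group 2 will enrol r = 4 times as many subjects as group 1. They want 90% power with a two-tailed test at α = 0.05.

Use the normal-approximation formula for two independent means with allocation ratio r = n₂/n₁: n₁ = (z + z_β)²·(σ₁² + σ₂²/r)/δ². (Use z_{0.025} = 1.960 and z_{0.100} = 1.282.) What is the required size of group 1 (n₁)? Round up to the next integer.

n₁ = (z_{α/2} + z_β)² · (σ₁² + σ₂²/r) / δ²
   = (1.960 + 1.282)² · (59² + 87²/4) / 13²
   = 10.5106 · (3481 + 1892.2) / 169
   = 10.5106 · 5373.2 / 169
   = 334.18
Round up → n₁ = 335; n₂ = r·n₁ = 4 × 335 = 1340.

n₁ = 335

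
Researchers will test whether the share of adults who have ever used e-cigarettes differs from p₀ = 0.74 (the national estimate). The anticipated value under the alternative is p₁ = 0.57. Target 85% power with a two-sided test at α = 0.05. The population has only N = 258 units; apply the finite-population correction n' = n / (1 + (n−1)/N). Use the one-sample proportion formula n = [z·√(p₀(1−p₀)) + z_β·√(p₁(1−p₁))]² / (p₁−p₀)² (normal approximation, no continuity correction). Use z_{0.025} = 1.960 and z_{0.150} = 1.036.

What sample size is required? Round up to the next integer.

n = 53

n = [z_{α/2}·√(p₀q₀) + z_β·√(p₁q₁)]² / (p₁ − p₀)²
  = [1.960·√(0.74·0.26) + 1.036·√(0.57·0.43)]² / (-0.17)²
  = [1.960·0.4386 + 1.036·0.4951]² / 0.0289
  = [1.3726]² / 0.0289
  = 65.19
Finite-population correction (N = 258): 65.19 / (1 + (65.19 − 1)/258) = 52.20.
Round up → n = 53.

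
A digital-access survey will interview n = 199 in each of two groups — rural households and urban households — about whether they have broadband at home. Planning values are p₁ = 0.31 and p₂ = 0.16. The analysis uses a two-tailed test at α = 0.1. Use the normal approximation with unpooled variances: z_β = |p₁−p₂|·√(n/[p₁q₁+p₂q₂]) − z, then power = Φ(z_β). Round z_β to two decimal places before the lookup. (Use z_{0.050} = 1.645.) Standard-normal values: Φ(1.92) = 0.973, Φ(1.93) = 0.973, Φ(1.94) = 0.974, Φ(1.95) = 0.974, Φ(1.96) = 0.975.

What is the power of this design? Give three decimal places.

Power ≈ 0.974

z_β = |p₁−p₂|·√(n/[p₁q₁+p₂q₂]) − z_{α/2}
    = 0.15 · √(199/0.3483) − 1.645
    = 0.15 · 23.9029 − 1.645
    = 3.5854 − 1.645 = 1.9404 → 1.94
Power = Φ(1.94) = 0.974.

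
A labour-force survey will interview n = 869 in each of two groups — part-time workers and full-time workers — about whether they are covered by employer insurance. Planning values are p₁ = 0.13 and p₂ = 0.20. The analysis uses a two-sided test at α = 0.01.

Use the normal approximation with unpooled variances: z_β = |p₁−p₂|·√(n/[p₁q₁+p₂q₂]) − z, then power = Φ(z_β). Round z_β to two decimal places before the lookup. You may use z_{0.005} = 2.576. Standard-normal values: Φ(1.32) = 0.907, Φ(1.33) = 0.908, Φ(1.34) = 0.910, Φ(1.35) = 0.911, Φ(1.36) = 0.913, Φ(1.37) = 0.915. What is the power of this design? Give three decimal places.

Power ≈ 0.915

z_β = |p₁−p₂|·√(n/[p₁q₁+p₂q₂]) − z_{α/2}
    = 0.07 · √(869/0.2731) − 2.576
    = 0.07 · 56.4091 − 2.576
    = 3.9486 − 2.576 = 1.3726 → 1.37
Power = Φ(1.37) = 0.915.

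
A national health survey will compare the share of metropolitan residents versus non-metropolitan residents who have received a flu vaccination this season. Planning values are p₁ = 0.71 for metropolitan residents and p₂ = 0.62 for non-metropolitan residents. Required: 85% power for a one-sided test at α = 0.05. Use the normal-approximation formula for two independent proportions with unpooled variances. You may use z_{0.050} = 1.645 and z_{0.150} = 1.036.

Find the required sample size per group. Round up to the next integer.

n = 392 per group

n = (z_α + z_β)² · [p₁(1−p₁) + p₂(1−p₂)] / (p₁ − p₂)²
  = (1.645 + 1.036)² · (0.71·0.29 + 0.62·0.38) / (0.09)²
  = (2.681)² · (0.2059 + 0.2356) / 0.0081
  = 7.1878 · 0.4415 / 0.0081
  = 391.78
Round up → n = 392 per group.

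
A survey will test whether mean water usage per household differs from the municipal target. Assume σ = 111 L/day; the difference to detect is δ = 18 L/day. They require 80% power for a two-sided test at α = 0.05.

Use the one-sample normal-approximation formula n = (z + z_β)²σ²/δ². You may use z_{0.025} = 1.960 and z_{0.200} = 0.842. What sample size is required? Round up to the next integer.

n = (z_{α/2} + z_β)² · σ² / δ²
  = (1.960 + 0.842)² · 111² / 18²
  = 7.8512 · 12321 / 324
  = 298.56
Round up → n = 299.

n = 299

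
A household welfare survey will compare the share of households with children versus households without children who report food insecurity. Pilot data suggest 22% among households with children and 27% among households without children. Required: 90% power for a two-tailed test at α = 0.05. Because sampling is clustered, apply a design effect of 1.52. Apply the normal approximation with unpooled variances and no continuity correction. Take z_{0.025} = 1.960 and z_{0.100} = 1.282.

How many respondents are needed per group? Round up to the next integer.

n = (z_{α/2} + z_β)² · [p₁(1−p₁) + p₂(1−p₂)] / (p₁ − p₂)²
  = (1.960 + 1.282)² · (0.22·0.78 + 0.27·0.73) / (-0.05)²
  = (3.242)² · (0.1716 + 0.1971) / 0.0025
  = 10.5106 · 0.3687 / 0.0025
  = 1550.10
Design effect: 1.52 × 1550.10 = 2356.15.
Round up → n = 2357 per group.

n = 2357 per group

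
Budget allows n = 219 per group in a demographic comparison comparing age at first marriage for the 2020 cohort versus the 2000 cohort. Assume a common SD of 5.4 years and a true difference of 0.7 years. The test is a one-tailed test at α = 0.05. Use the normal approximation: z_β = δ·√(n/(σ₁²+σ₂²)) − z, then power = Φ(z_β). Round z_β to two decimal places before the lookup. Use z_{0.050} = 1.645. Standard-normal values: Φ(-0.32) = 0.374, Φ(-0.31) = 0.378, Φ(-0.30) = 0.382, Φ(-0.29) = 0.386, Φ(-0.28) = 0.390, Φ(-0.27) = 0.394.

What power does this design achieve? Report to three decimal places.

Power ≈ 0.386

z_β = δ·√(n/(σ₁²+σ₂²)) − z_α
    = 0.7 · √(219/58.32) − 1.645
    = 0.7 · 1.93782 − 1.645
    = 1.3565 − 1.645 = -0.2885 → -0.29
Power = Φ(-0.29) = 0.386.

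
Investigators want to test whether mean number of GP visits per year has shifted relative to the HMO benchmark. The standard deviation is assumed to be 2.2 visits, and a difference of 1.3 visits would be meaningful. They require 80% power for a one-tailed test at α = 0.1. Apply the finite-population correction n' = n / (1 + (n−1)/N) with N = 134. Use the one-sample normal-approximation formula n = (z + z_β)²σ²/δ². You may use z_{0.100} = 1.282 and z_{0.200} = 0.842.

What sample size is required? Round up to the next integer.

n = (z_α + z_β)² · σ² / δ²
  = (1.282 + 0.842)² · 2.2² / 1.3²
  = 4.5114 · 4.84 / 1.69
  = 12.92
Finite-population correction (N = 134): 12.92 / (1 + (12.92 − 1)/134) = 11.86.
Round up → n = 12.

n = 12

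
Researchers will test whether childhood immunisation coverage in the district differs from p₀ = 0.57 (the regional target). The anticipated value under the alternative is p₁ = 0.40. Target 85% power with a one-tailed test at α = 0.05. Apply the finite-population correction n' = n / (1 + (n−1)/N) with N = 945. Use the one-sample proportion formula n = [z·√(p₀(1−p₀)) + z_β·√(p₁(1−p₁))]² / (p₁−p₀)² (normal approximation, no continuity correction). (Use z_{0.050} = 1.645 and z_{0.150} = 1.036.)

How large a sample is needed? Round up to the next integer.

n = 57

n = [z_α·√(p₀q₀) + z_β·√(p₁q₁)]² / (p₁ − p₀)²
  = [1.645·√(0.57·0.43) + 1.036·√(0.40·0.60)]² / (-0.17)²
  = [1.645·0.4951 + 1.036·0.4899]² / 0.0289
  = [1.3219]² / 0.0289
  = 60.47
Finite-population correction (N = 945): 60.47 / (1 + (60.47 − 1)/945) = 56.89.
Round up → n = 57.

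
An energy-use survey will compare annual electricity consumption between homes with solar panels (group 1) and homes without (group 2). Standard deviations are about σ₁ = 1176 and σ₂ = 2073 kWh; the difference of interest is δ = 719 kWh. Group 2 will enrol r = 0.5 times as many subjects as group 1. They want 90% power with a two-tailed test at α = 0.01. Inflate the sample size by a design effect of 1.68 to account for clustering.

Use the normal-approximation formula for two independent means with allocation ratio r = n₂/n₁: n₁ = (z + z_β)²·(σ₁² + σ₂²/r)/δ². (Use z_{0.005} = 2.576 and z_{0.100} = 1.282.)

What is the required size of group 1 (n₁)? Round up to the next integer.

n₁ = (z_{α/2} + z_β)² · (σ₁² + σ₂²/r) / δ²
   = (2.576 + 1.282)² · (1176² + 2073²/0.5) / 719²
   = 14.8842 · (1382976 + 8594658) / 516961
   = 14.8842 · 9977634 / 516961
   = 287.27
Design effect: 1.68 × 287.27 = 482.62.
Round up → n₁ = 483; n₂ = r·n₁ = 0.5 × 483 = 242.

n₁ = 483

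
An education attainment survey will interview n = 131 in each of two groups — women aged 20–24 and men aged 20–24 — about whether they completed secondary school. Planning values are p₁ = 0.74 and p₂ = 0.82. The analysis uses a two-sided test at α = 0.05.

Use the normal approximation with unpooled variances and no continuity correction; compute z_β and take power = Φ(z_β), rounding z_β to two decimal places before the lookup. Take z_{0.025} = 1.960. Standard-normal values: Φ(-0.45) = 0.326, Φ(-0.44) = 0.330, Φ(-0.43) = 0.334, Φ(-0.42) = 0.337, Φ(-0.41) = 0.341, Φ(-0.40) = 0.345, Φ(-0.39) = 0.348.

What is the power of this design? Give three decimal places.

z_β = |p₁−p₂|·√(n/[p₁q₁+p₂q₂]) − z_{α/2}
    = 0.08 · √(131/0.3400) − 1.960
    = 0.08 · 19.6289 − 1.960
    = 1.5703 − 1.960 = -0.3897 → -0.39
Power = Φ(-0.39) = 0.348.

Power ≈ 0.348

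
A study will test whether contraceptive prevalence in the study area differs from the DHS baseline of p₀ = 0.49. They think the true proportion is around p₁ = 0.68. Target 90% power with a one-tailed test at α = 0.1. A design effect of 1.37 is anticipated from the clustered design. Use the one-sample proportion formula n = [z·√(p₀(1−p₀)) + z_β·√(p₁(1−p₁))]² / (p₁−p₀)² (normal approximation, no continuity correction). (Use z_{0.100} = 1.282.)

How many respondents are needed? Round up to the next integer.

n = 59

n = [z_α·√(p₀q₀) + z_β·√(p₁q₁)]² / (p₁ − p₀)²
  = [1.282·√(0.49·0.51) + 1.282·√(0.68·0.32)]² / (0.19)²
  = [1.282·0.4999 + 1.282·0.4665]² / 0.0361
  = [1.2389]² / 0.0361
  = 42.52
Design effect: 1.37 × 42.52 = 58.25.
Round up → n = 59.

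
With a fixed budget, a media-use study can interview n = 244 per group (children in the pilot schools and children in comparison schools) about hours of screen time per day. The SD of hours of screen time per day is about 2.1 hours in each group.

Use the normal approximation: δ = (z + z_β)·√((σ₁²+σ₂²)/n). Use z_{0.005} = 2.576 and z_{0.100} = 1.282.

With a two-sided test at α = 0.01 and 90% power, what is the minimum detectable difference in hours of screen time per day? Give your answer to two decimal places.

Minimum detectable difference ≈ 0.73 hours

δ = (z_{α/2} + z_β) · √((σ₁²+σ₂²)/n)
  = (2.576 + 1.282) · √(8.82/244)
  = 3.858 · √0.03615
  = 3.858 · 0.1901
  = 0.7335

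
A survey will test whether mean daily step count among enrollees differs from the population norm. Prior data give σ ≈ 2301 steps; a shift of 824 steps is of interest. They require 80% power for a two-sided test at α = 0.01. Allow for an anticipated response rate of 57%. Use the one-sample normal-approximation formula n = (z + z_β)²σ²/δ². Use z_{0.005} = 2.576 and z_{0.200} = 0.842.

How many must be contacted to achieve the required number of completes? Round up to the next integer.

n = 160

n = (z_{α/2} + z_β)² · σ² / δ²
  = (2.576 + 0.842)² · 2301² / 824²
  = 11.6827 · 5294601 / 678976
  = 91.10
Adjust for 57% response: 91.10 / 0.57 = 159.83.
Round up → n = 160.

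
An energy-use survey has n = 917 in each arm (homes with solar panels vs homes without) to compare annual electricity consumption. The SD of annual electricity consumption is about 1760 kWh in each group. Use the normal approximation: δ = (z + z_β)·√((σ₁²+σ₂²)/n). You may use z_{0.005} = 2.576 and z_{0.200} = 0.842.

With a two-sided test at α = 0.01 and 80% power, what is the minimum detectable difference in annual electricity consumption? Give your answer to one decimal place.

δ = (z_{α/2} + z_β) · √((σ₁²+σ₂²)/n)
  = (2.576 + 0.842) · √(6195200/917)
  = 3.418 · √6755.9
  = 3.418 · 82.1945
  = 280.9410

Minimum detectable difference ≈ 280.9 kWh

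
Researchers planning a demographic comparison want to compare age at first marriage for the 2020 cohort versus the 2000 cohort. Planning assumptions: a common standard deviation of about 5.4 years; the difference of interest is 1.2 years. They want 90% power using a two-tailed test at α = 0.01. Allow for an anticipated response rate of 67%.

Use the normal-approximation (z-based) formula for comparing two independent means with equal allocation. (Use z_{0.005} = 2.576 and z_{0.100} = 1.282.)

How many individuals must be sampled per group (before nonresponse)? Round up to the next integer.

n = (z_{α/2} + z_β)² · (σ₁² + σ₂²) / δ²
  = (2.576 + 1.282)² · (2·5.4² = 58.32) / 1.2²
  = 14.8842 · 58.32 / 1.44
  = 602.81
Adjust for 67% response: 602.81 / 0.67 = 899.71.
Round up → n = 900 per group.

n = 900 per group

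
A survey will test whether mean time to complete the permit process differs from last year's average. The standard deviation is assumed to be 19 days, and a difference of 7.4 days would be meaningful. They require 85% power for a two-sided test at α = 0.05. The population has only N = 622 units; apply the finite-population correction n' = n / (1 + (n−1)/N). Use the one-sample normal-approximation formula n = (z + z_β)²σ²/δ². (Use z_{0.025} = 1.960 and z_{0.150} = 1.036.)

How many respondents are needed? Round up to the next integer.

n = (z_{α/2} + z_β)² · σ² / δ²
  = (1.960 + 1.036)² · 19² / 7.4²
  = 8.9760 · 361 / 54.76
  = 59.17
Finite-population correction (N = 622): 59.17 / (1 + (59.17 − 1)/622) = 54.11.
Round up → n = 55.

n = 55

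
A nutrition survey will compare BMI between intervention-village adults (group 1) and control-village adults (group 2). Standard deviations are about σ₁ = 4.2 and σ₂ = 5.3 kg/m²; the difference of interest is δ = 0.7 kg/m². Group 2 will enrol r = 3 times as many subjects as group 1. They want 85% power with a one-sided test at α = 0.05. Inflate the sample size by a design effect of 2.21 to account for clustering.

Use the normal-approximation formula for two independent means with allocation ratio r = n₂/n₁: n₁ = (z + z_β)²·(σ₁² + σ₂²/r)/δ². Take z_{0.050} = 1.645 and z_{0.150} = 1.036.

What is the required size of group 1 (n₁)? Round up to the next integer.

n₁ = 876

n₁ = (z_α + z_β)² · (σ₁² + σ₂²/r) / δ²
   = (1.645 + 1.036)² · (4.2² + 5.3²/3) / 0.7²
   = 7.1878 · (17.64 + 9.3633) / 0.49
   = 7.1878 · 27.0033 / 0.49
   = 396.11
Design effect: 2.21 × 396.11 = 875.40.
Round up → n₁ = 876; n₂ = r·n₁ = 3 × 876 = 2628.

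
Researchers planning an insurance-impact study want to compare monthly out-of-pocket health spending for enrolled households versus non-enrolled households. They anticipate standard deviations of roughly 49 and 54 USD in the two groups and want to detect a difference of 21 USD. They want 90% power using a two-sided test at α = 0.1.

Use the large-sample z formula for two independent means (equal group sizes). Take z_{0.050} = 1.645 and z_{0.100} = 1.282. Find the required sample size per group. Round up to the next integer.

n = (z_{α/2} + z_β)² · (σ₁² + σ₂²) / δ²
  = (1.645 + 1.282)² · (49² + 54² = 5317) / 21²
  = 8.5673 · 5317 / 441
  = 103.29
Round up → n = 104 per group.

n = 104 per group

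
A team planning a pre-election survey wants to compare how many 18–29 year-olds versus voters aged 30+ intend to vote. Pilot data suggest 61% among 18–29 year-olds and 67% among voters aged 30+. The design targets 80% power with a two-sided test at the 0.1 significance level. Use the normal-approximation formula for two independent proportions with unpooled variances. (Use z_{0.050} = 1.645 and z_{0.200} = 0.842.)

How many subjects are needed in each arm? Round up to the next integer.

n = (z_{α/2} + z_β)² · [p₁(1−p₁) + p₂(1−p₂)] / (p₁ − p₂)²
  = (1.645 + 0.842)² · (0.61·0.39 + 0.67·0.33) / (-0.06)²
  = (2.487)² · (0.2379 + 0.2211) / 0.0036
  = 6.1852 · 0.4590 / 0.0036
  = 788.61
Round up → n = 789 per group.

n = 789 per group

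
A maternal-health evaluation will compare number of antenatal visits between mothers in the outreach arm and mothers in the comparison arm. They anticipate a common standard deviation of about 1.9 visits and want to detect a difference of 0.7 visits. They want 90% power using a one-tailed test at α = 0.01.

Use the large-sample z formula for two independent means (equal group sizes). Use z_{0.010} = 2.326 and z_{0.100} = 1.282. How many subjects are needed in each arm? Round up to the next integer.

n = 192 per group

n = (z_α + z_β)² · (σ₁² + σ₂²) / δ²
  = (2.326 + 1.282)² · (2·1.9² = 7.22) / 0.7²
  = 13.0177 · 7.22 / 0.49
  = 191.81
Round up → n = 192 per group.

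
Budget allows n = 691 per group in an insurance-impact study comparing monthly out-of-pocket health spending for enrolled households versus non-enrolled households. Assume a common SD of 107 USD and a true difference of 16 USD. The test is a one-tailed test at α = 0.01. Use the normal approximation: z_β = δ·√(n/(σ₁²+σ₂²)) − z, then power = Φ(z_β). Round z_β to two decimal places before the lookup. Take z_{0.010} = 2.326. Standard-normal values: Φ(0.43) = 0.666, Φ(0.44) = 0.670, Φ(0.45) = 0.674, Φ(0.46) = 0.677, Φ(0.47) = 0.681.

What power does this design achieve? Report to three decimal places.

Power ≈ 0.674

z_β = δ·√(n/(σ₁²+σ₂²)) − z_α
    = 16 · √(691/22898) − 2.326
    = 16 · 0.17372 − 2.326
    = 2.7795 − 2.326 = 0.4535 → 0.45
Power = Φ(0.45) = 0.674.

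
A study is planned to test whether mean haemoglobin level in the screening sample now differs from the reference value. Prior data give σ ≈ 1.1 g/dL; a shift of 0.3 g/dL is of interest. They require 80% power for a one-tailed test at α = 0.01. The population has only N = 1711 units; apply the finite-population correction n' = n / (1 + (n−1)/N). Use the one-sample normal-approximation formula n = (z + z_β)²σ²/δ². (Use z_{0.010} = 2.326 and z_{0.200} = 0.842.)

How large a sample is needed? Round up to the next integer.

n = (z_α + z_β)² · σ² / δ²
  = (2.326 + 0.842)² · 1.1² / 0.3²
  = 10.0362 · 1.21 / 0.09
  = 134.93
Finite-population correction (N = 1711): 134.93 / (1 + (134.93 − 1)/1711) = 125.14.
Round up → n = 126.

n = 126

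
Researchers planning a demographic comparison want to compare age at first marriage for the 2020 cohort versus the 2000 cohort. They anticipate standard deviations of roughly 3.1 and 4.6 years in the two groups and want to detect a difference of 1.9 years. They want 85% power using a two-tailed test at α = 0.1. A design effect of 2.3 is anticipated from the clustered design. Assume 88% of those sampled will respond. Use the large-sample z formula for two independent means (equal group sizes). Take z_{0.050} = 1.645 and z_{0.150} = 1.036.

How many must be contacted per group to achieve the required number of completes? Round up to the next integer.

n = 161 per group

n = (z_{α/2} + z_β)² · (σ₁² + σ₂²) / δ²
  = (1.645 + 1.036)² · (3.1² + 4.6² = 30.77) / 1.9²
  = 7.1878 · 30.77 / 3.61
  = 61.27
Design effect: 2.3 × 61.27 = 140.91.
Adjust for 88% response: 140.91 / 0.88 = 160.12.
Round up → n = 161 per group.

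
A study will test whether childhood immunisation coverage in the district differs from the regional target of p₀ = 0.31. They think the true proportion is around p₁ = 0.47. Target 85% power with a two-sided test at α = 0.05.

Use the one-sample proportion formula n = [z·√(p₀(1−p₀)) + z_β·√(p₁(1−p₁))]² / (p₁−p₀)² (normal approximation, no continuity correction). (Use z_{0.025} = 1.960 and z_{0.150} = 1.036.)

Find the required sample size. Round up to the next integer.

n = [z_{α/2}·√(p₀q₀) + z_β·√(p₁q₁)]² / (p₁ − p₀)²
  = [1.960·√(0.31·0.69) + 1.036·√(0.47·0.53)]² / (0.16)²
  = [1.960·0.4625 + 1.036·0.4991]² / 0.0256
  = [1.4236]² / 0.0256
  = 79.16
Round up → n = 80.

n = 80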